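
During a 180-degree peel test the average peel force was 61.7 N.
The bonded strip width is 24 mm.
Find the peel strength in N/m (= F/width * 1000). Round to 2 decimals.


Peel strength = F/width * 1000
= 61.7 / 24 * 1000
= 2570.83 N/m

2570.83


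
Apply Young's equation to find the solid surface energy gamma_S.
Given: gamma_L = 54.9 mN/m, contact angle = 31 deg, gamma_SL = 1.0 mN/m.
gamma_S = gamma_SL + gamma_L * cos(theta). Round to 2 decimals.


theta_rad = 31 * pi/180 = 0.541052
gamma_S = 1.0 + 54.9 * cos(0.541052)
= 48.06 mN/m

48.06


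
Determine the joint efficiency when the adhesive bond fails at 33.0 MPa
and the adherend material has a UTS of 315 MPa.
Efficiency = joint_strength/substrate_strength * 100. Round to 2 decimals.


Joint efficiency = 33.0 / 315 * 100
= 10.48%

10.48


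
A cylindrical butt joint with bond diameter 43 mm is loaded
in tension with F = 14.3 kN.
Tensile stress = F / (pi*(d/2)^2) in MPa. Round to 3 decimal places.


Area = pi * (43/2)^2 = 1452.2012 mm^2
Stress = 14.3*1000 / 1452.2012
= 9.847 MPa

9.847


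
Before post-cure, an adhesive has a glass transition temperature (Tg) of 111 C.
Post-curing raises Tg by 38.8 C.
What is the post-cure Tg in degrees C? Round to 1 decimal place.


Tg_post = Tg_base + delta_Tg
= 111 + 38.8
= 149.8 C

149.8


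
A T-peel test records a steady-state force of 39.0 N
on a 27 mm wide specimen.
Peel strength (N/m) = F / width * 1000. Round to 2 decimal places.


Peel strength = 39.0 / 27 * 1000
= 1444.44 N/m

1444.44


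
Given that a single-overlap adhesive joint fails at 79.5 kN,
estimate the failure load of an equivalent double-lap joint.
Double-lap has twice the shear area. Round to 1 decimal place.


Double-lap factor = 2
Expected load = 79.5 * 2 = 159.0 kN

159.0


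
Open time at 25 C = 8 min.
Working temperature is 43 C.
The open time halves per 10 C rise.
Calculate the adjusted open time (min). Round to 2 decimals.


factor = 2^((43 - 25) / 10) = 3.4822
ot = 8 / 3.4822 = 2.30 min

2.30


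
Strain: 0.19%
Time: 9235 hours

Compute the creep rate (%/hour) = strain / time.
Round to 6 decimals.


Creep rate = 0.19 / 9235
= 0.000021 %/h

0.000021


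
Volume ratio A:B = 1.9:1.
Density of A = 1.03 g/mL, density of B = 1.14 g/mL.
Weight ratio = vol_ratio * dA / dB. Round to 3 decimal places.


Wt ratio = 1.9 * 1.03 / 1.14
= 1.717

1.717


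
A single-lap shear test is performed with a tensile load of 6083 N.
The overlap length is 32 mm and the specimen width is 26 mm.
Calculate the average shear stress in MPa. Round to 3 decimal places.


Shear stress = F / (overlap * width)
= 6083 / (32 * 26)
= 6083 / 832
= 7.311 MPa

7.311


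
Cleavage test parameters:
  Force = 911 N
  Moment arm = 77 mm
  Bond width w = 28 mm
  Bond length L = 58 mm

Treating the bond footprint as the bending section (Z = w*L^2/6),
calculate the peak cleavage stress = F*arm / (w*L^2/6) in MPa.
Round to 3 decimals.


M = 911 * 77 = 70147 N*mm
Z = 28 * 58^2 / 6 = 94192 / 6 mm^3
sigma = M / Z = 6 * 70147 / 94192 = 420882 / 94192
= 4.468 MPa

4.468


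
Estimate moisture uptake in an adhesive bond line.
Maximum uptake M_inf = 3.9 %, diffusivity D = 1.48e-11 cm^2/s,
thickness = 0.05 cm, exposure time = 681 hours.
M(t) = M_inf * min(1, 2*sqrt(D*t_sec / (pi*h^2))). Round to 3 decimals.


Convert time: 681 h = 2451600 s
ratio = min(1, 2*sqrt(1.48e-11*2451600/(pi*0.05^2)))
= 0.135938
M(t) = 3.9 * 0.135938 = 0.530%

0.530


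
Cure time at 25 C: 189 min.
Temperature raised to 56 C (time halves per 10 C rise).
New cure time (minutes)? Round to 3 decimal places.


Acceleration factor = 2^(31/10) = 8.5742
New time = 189 / 8.5742 = 22.043 min

22.043


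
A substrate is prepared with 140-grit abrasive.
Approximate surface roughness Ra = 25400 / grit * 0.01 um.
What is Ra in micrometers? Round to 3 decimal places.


Ra = 25400 / 140 * 0.01 = 1.814 um

1.814


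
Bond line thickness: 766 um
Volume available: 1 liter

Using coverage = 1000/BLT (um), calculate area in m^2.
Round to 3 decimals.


1 L = 1e6 mm^3, thickness = 766 um = 0.766 mm
Area = 1e6 / 0.766 mm^2 = (1e6 / 0.766) / 1e6 m^2 = 1000 / 766 m^2
= 1.305 m^2

1.305


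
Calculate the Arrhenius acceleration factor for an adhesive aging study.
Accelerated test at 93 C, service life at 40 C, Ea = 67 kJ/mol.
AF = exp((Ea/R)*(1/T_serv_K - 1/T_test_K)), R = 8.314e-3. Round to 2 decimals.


T_test = 366.15 K, T_serv = 313.15 K
Ea/R = 67 / 0.008314 = 8058.70
AF = exp(8058.70 * (1/313.15 - 1/366.15))
= 41.47

41.47


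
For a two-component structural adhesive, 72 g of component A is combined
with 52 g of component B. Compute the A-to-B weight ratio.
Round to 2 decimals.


Weight ratio A:B = 72 / 52
= 1.38

1.38


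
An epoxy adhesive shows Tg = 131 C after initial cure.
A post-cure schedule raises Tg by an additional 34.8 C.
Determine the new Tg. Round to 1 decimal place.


New Tg = 131 + 34.8
= 165.8 C

165.8


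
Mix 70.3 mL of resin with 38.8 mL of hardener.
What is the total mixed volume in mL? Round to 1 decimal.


Total = 70.3 + 38.8 = 109.1 mL

109.1


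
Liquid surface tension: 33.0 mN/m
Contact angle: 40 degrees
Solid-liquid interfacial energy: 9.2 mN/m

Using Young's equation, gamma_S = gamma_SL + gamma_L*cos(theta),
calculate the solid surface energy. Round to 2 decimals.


gamma_S = 9.2 + 33.0 * cos(40)
= 34.48 mN/m

34.48


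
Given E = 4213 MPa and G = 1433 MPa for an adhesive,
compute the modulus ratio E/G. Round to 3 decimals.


E/G ratio = 4213 / 1433 = 2.940

2.940


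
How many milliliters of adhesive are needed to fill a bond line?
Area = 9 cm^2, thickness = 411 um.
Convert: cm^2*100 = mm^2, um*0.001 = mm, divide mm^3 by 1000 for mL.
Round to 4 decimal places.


= (9 * 100) * (411 * 0.001) / 1000
= 0.3699 mL

0.3699


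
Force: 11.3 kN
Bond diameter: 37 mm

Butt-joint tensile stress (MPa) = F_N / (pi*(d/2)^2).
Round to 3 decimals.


F_N = 11.3 * 1000 = 11300.0 N
A = pi*(18.5)^2 = 1075.2101 mm^2
stress = 11300.0 / 1075.2101 = 10.510 MPa

10.510


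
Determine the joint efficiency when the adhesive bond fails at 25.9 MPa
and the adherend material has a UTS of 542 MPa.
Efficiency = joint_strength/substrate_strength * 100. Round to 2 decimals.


Joint efficiency = 25.9 / 542 * 100
= 4.78%

4.78


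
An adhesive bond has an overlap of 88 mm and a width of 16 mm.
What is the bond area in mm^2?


Bond area = overlap * width
= 88 * 16
= 1408 mm^2

1408


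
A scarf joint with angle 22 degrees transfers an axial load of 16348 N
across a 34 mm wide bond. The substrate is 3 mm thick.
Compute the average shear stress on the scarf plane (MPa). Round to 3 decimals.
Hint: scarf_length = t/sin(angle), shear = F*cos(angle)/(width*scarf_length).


scarf_length = 3 / sin(22 deg) = 8.0084 mm
cos(22 deg) = 0.927184
shear stress = 16348 * 0.927184 / (34 * 8.0084)
= 55.668 MPa

55.668


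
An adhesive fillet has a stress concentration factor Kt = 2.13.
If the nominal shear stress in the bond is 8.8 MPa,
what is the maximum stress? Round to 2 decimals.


Max stress = 8.8 * 2.13 = 18.74 MPa

18.74


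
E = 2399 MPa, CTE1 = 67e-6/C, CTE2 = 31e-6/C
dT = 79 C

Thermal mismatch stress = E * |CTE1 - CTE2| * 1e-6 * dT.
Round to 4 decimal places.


= 2399 * 36e-6 * 79
= 6.8228 MPa

6.8228


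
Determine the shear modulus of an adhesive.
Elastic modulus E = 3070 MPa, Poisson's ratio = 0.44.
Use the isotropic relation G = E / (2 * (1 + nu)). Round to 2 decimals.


G = 3070 / (2*(1+0.44)) = 3070 / 2.88
= 1065.97 MPa

1065.97


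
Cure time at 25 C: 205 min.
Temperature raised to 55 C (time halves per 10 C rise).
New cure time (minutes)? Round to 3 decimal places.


Acceleration factor = 2^(30/10) = 8.0000
New time = 205 / 8.0000 = 25.625 min

25.625


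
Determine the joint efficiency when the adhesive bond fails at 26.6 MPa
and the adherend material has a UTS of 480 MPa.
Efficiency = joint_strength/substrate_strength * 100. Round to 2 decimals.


Joint efficiency = 26.6 / 480 * 100
= 5.54%

5.54


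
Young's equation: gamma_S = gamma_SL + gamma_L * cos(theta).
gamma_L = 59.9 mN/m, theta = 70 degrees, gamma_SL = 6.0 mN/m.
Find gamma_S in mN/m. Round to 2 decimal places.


cos(70 deg) = 0.342020
gamma_S = 6.0 + 59.9 * 0.342020
= 26.49 mN/m

26.49


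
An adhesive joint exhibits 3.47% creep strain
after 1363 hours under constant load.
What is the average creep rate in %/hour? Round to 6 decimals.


Creep rate = strain / time
= 3.47 / 1363
= 0.002546 %/h

0.002546


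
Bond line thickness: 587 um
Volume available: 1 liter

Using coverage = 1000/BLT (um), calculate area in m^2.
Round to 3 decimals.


1 L = 1e6 mm^3, thickness = 587 um = 0.587 mm
Area = 1e6 / 0.587 mm^2 = (1e6 / 0.587) / 1e6 m^2 = 1000 / 587 m^2
= 1.704 m^2

1.704


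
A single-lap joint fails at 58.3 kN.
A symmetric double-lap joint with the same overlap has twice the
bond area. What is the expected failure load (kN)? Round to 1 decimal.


Double-lap load = 2 * 58.3 = 116.6 kN

116.6


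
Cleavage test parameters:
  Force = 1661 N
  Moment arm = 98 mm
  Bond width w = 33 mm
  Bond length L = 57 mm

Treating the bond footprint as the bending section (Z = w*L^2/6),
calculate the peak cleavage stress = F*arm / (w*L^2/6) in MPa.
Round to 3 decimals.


M = 1661 * 98 = 162778 N*mm
Z = 33 * 57^2 / 6 = 107217 / 6 mm^3
sigma = M / Z = 6 * 162778 / 107217 = 976668 / 107217
= 9.109 MPa

9.109


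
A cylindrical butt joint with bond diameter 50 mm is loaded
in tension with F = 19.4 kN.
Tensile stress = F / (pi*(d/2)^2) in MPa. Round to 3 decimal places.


Area = pi * (50/2)^2 = 1963.4954 mm^2
Stress = 19.4*1000 / 1963.4954
= 9.880 MPa

9.880


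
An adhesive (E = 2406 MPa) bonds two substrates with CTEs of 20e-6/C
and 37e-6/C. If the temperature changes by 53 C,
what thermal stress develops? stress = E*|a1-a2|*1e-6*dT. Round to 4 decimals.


Stress = 2406 * |20 - 37| * 1e-6 * 53
= 2.1678 MPa

2.1678


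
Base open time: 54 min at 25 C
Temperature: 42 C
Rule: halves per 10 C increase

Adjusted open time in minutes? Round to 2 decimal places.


Acceleration = 2^((42-25)/10) = 3.2490
Open time = 54 / 3.2490 = 16.62 min

16.62


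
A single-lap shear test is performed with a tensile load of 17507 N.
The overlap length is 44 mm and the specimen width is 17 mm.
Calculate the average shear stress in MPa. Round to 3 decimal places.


Shear stress = F / (overlap * width)
= 17507 / (44 * 17)
= 17507 / 748
= 23.405 MPa

23.405


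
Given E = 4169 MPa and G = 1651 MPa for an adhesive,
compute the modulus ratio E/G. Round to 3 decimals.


E/G ratio = 4169 / 1651 = 2.525

2.525


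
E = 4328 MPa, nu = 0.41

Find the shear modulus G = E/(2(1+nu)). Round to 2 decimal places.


G = 4328 / (2 * 1.41)
= 1534.75 MPa

1534.75


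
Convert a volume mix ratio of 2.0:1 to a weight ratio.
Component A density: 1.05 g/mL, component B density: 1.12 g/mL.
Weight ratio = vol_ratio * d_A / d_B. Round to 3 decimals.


= 2.0 * 1.05 / 1.12 = 1.875

1.875


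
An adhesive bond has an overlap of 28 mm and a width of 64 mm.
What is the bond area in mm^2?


Bond area = overlap * width
= 28 * 64
= 1792 mm^2

1792


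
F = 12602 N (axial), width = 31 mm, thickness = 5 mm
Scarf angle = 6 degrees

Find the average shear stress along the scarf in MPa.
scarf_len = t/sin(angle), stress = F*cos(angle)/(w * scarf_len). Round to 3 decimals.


scarf_len = 5/sin(6 deg) = 47.8339
cos(6 deg) = 0.994522
stress = 12602*0.994522/(31*47.8339) = 8.452 MPa

8.452


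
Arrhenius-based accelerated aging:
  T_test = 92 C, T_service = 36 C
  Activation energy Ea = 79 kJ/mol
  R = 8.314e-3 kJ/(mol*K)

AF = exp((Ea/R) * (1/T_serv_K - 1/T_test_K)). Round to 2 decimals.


T_test_K = 365.15, T_serv_K = 309.15
AF = exp((79/8.314e-3) * (1/309.15 - 1/365.15))
= 111.47

111.47


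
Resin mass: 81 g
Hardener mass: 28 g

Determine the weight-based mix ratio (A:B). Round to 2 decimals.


Ratio = 81 / 28 = 2.89

2.89


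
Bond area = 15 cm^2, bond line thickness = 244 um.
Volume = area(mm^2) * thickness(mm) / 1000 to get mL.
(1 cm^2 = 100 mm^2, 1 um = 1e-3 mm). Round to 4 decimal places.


area_mm2 = 15 * 100 = 1500
blt_mm = 244 * 1e-3 = 0.244
vol_mm3 = 1500 * 0.244 = 366.0
vol_mL = 366.0 / 1000 = 0.3660 mL

0.3660


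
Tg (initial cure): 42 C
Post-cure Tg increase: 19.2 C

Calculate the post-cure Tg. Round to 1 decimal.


Post-cure Tg = 42 + 19.2 = 61.2 C

61.2


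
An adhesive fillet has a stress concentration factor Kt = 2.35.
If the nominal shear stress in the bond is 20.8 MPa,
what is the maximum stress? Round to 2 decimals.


Max stress = 20.8 * 2.35 = 48.88 MPa

48.88


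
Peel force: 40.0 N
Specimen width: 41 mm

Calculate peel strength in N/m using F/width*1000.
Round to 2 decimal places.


Peel strength = 40.0 / 41 * 1000 = 975.61 N/m

975.61


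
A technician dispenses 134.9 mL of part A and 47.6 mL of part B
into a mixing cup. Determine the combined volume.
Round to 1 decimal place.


Combined volume = 134.9 + 47.6
= 182.5 mL

182.5


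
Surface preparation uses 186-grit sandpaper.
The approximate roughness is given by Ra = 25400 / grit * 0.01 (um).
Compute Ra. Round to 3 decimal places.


Ra = 25400 / 186 * 0.01
= 254 / 186
= 1.366 um

1.366


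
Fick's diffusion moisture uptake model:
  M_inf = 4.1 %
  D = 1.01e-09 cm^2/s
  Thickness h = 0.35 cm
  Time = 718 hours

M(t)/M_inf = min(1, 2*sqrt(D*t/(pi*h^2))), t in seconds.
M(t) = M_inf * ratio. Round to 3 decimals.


t_sec = 718 * 3600 = 2584800
ratio = 2*sqrt(1.01e-09*2584800/(pi*0.35^2))
= min(1, 0.164726)
= 0.164726
M(t) = 4.1 * 0.164726 = 0.675 %

0.675


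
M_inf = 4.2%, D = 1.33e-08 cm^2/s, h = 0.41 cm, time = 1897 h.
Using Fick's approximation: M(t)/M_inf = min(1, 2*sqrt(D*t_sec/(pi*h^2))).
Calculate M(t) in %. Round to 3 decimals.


t = 6829200 s
ratio = min(1, 2*sqrt(1.33e-08*6829200/(pi*0.1681)))
= 0.829434
M(t) = 4.2 * 0.829434 = 3.484%

3.484


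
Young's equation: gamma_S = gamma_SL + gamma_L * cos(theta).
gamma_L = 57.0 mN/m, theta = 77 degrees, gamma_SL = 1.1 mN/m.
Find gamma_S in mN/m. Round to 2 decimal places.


cos(77 deg) = 0.224951
gamma_S = 1.1 + 57.0 * 0.224951
= 13.92 mN/m

13.92


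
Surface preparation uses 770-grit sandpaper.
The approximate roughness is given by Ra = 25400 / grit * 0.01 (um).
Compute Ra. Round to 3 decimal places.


Ra = 25400 / 770 * 0.01
= 254 / 770
= 0.330 um

0.330


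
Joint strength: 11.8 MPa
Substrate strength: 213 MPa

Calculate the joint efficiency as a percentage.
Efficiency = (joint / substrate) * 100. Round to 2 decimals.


Efficiency = (11.8 / 213) * 100 = 5.54%

5.54


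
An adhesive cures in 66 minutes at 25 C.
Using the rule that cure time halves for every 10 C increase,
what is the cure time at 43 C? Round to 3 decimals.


Factor = 2^((43 - 25) / 10) = 3.4822
Cure time = 66 / 3.4822
= 18.954 minutes

18.954


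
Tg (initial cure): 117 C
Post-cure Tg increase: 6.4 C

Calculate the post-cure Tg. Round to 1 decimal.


Post-cure Tg = 117 + 6.4 = 123.4 C

123.4


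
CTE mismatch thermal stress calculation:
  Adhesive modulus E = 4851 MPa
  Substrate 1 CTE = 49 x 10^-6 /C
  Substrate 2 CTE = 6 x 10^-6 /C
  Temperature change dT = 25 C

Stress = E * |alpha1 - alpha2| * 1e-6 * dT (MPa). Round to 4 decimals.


delta_alpha = |49 - 6| = 43 x 10^-6/C
Stress = 4851 * 43e-6 * 25
= 5.2148 MPa

5.2148


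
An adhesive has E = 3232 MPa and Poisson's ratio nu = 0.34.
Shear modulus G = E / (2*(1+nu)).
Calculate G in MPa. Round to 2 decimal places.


G = 3232 / (2*(1+0.34))
= 3232 / 2.68
= 1205.97 MPa

1205.97


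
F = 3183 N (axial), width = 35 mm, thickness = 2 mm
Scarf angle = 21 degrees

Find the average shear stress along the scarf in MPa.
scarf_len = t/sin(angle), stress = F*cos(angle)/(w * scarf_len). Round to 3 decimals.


scarf_len = 2/sin(21 deg) = 5.5809
cos(21 deg) = 0.933580
stress = 3183*0.933580/(35*5.5809) = 15.213 MPa

15.213


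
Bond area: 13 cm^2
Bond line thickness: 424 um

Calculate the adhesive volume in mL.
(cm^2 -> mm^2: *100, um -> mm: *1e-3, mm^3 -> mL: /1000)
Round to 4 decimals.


V = 13*100 * 424*1e-3 / 1000
= 0.5512 mL

0.5512


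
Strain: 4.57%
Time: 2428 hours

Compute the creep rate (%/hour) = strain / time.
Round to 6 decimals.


Creep rate = 4.57 / 2428
= 0.001882 %/h

0.001882


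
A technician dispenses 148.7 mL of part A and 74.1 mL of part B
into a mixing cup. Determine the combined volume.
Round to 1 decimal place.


Combined volume = 148.7 + 74.1
= 222.8 mL

222.8


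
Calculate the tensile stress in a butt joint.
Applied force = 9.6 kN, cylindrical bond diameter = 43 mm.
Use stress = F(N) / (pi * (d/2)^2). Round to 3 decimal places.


A = pi * 21.5^2 = 1452.2012 mm^2
sigma = 9600.0 / 1452.2012 = 6.611 MPa

6.611


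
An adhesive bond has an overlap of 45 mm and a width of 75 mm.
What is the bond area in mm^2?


Bond area = overlap * width
= 45 * 75
= 3375 mm^2

3375


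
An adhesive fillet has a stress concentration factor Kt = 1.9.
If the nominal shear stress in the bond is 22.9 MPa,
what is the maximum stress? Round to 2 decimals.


Max stress = 22.9 * 1.9 = 43.51 MPa

43.51


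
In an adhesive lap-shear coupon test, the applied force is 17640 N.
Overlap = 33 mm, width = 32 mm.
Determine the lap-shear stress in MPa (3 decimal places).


stress = F / (overlap * width)
= 17640 / (33 * 32)
= 16.705 MPa

16.705


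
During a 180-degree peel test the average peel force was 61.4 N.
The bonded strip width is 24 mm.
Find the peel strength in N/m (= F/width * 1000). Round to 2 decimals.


Peel strength = F/width * 1000
= 61.4 / 24 * 1000
= 2558.33 N/m

2558.33


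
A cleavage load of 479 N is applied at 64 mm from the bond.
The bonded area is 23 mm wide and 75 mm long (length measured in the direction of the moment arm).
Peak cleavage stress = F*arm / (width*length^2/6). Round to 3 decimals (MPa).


Moment = 479 * 64 = 30656 N*mm
Section modulus = 23 * 5625 / 6 = 129375 / 6 mm^3
Stress = 30656 / (129375 / 6) = 183936 / 129375
= 1.422 MPa

1.422


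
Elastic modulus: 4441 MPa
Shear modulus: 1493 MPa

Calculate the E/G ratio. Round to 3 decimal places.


E / G = 4441 / 1493 = 2.975

2.975


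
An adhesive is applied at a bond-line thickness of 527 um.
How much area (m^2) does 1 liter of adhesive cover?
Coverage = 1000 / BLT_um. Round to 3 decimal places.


Coverage = 1000 / 527 = 1.898 m^2

1.898


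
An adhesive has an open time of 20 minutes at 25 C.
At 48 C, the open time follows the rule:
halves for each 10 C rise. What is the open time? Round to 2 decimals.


Factor = 2^((48-25)/10) = 4.9246
Open time = 20 / 4.9246 = 4.06 min

4.06


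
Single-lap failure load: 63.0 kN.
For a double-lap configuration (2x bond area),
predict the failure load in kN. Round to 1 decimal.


Failure load = 63.0 * 2 = 126.0 kN

126.0


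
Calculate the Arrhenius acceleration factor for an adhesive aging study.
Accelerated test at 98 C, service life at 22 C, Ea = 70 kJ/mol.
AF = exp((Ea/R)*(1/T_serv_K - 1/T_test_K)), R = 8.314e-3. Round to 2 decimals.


T_test = 371.15 K, T_serv = 295.15 K
Ea/R = 70 / 0.008314 = 8419.53
AF = exp(8419.53 * (1/295.15 - 1/371.15))
= 344.23

344.23


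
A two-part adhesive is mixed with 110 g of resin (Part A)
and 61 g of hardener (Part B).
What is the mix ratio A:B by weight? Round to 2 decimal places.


Mix ratio = mass_A / mass_B
= 110 / 61
= 1.80

1.80


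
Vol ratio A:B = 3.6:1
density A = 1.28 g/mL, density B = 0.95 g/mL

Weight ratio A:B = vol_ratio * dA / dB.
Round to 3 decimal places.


Weight ratio = 3.6 * 1.28 / 0.95
= 4.851

4.851


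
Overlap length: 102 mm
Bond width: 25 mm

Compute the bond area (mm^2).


Bond area = 102 * 25 = 2550 mm^2

2550


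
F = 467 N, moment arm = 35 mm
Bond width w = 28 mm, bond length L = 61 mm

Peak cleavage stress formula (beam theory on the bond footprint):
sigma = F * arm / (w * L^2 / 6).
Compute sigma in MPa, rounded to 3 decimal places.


sigma = (467 * 35) / (28 * 3721 / 6)
= 16345 * 6 / 104188
= 98070 / 104188
= 0.941 MPa

0.941


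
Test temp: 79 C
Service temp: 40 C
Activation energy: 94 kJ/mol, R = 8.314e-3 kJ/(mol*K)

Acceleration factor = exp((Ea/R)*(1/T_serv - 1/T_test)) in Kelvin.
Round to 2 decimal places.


AF = exp((94/0.008314)*(1/313.15 - 1/352.15))
= 54.52

54.52


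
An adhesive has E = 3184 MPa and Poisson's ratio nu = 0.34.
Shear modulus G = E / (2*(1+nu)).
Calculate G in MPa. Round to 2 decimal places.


G = 3184 / (2*(1+0.34))
= 3184 / 2.68
= 1188.06 MPa

1188.06


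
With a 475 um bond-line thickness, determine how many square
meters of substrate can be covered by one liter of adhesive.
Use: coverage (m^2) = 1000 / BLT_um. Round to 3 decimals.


Coverage = 1000 / 475 = 2.105 m^2

2.105


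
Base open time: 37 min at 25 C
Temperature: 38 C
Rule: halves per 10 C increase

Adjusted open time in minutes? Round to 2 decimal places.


Acceleration = 2^((38-25)/10) = 2.4623
Open time = 37 / 2.4623 = 15.03 min

15.03


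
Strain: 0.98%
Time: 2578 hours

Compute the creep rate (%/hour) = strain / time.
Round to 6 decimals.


Creep rate = 0.98 / 2578
= 0.000380 %/h

0.000380


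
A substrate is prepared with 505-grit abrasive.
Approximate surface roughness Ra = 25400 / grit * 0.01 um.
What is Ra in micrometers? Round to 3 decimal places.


Ra = 25400 / 505 * 0.01 = 0.503 um

0.503


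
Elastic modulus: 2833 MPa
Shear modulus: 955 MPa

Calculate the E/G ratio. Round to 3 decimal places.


E / G = 2833 / 955 = 2.966

2.966


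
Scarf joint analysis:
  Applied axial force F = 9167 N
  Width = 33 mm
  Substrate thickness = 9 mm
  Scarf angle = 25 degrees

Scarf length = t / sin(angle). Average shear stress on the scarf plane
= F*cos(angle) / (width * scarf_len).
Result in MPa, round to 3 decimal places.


Scarf length = 9 / sin(25 deg) = 21.2958 mm
cos(25 deg) = 0.906308
Shear = 9167 * 0.906308 / (33 * 21.2958)
= 11.822 MPa

11.822


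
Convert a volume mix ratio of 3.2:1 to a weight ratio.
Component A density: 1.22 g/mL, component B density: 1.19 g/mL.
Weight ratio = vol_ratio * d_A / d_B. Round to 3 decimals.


= 3.2 * 1.22 / 1.19 = 3.281

3.281


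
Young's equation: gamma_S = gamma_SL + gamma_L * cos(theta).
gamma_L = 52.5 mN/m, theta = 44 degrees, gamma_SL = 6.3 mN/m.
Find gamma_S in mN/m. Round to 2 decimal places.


cos(44 deg) = 0.719340
gamma_S = 6.3 + 52.5 * 0.719340
= 44.07 mN/m

44.07


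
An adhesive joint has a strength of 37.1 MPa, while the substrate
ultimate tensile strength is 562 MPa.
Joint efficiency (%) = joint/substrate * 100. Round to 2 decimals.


Efficiency = 37.1 / 562 * 100
= 6.60%

6.60


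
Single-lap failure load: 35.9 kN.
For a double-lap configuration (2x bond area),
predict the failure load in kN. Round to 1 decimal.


Failure load = 35.9 * 2 = 71.8 kN

71.8


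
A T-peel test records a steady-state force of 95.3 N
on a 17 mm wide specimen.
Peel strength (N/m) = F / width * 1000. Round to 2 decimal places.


Peel strength = 95.3 / 17 * 1000
= 5605.88 N/m

5605.88


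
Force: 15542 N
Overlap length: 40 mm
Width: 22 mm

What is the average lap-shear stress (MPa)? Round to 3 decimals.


Average shear stress = F / (overlap * width)
= 15542 / (40 * 22)
= 17.661 MPa

17.661


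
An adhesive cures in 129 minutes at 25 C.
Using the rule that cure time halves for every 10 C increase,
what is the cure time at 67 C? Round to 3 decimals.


Factor = 2^((67 - 25) / 10) = 18.3792
Cure time = 129 / 18.3792
= 7.019 minutes

7.019


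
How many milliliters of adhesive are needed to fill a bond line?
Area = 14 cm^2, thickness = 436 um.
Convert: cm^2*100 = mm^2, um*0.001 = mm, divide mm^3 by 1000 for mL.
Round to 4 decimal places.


= (14 * 100) * (436 * 0.001) / 1000
= 0.6104 mL

0.6104


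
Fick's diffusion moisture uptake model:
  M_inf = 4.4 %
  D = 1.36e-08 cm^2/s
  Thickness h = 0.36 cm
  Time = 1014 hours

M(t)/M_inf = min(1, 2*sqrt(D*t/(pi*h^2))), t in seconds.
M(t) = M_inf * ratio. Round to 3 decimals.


t_sec = 1014 * 3600 = 3650400
ratio = 2*sqrt(1.36e-08*3650400/(pi*0.36^2))
= min(1, 0.698381)
= 0.698381
M(t) = 4.4 * 0.698381 = 3.073 %

3.073


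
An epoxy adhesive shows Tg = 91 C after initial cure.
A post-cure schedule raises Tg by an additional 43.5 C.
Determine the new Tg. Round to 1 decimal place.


New Tg = 91 + 43.5
= 134.5 C

134.5


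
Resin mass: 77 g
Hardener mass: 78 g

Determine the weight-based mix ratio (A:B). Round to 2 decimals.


Ratio = 77 / 78 = 0.99

0.99


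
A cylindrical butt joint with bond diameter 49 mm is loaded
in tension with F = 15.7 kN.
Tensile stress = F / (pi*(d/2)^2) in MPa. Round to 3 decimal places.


Area = pi * (49/2)^2 = 1885.7410 mm^2
Stress = 15.7*1000 / 1885.7410
= 8.326 MPa

8.326


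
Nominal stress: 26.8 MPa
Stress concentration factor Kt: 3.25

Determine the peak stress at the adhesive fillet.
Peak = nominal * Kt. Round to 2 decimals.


Peak stress = 26.8 * 3.25
= 87.10 MPa

87.10


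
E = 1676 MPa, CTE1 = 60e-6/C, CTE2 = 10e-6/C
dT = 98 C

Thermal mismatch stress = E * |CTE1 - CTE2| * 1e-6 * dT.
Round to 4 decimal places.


= 1676 * 50e-6 * 98
= 8.2124 MPa

8.2124


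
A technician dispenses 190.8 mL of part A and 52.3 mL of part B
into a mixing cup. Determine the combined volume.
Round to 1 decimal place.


Combined volume = 190.8 + 52.3
= 243.1 mL

243.1


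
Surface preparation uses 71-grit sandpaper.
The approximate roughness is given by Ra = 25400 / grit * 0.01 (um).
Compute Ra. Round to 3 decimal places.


Ra = 25400 / 71 * 0.01
= 254 / 71
= 3.577 um

3.577


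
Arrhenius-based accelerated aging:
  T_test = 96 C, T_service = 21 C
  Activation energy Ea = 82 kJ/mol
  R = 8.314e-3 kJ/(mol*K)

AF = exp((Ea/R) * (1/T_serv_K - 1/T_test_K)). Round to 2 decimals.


T_test_K = 369.15, T_serv_K = 294.15
AF = exp((82/8.314e-3) * (1/294.15 - 1/369.15))
= 908.95

908.95


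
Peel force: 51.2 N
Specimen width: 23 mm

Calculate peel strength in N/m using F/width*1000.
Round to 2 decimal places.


Peel strength = 51.2 / 23 * 1000 = 2226.09 N/m

2226.09


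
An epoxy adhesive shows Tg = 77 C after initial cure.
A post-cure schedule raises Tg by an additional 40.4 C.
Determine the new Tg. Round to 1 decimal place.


New Tg = 77 + 40.4
= 117.4 C

117.4


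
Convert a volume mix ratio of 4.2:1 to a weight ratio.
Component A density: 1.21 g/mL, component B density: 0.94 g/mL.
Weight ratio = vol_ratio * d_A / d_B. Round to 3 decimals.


= 4.2 * 1.21 / 0.94 = 5.406

5.406


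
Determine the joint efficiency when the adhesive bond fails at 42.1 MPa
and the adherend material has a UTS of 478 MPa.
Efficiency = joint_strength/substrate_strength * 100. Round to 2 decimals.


Joint efficiency = 42.1 / 478 * 100
= 8.81%

8.81


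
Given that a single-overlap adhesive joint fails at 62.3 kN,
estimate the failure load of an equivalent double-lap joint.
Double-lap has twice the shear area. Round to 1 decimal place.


Double-lap factor = 2
Expected load = 62.3 * 2 = 124.6 kN

124.6


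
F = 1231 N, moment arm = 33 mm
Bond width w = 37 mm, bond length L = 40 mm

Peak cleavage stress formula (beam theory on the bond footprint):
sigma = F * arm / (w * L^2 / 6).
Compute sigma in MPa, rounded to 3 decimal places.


sigma = (1231 * 33) / (37 * 1600 / 6)
= 40623 * 6 / 59200
= 243738 / 59200
= 4.117 MPa

4.117


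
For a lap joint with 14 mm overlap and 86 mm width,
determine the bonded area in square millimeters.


Area = 14 * 86 = 1204 mm^2

1204


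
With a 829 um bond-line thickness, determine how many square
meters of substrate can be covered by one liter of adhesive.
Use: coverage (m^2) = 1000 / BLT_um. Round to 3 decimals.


Coverage = 1000 / 829 = 1.206 m^2

1.206


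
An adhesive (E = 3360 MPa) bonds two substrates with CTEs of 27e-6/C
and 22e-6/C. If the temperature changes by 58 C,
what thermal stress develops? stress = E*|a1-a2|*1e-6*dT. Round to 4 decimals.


Stress = 3360 * |27 - 22| * 1e-6 * 58
= 0.9744 MPa

0.9744


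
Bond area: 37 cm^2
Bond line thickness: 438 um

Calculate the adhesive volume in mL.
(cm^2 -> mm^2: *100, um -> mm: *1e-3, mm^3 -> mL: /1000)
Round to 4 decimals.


V = 37*100 * 438*1e-3 / 1000
= 1.6206 mL

1.6206


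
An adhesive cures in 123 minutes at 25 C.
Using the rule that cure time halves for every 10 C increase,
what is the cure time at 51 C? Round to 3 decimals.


Factor = 2^((51 - 25) / 10) = 6.0629
Cure time = 123 / 6.0629
= 20.287 minutes

20.287


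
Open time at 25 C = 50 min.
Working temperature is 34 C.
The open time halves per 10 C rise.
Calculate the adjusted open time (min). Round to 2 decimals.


factor = 2^((34 - 25) / 10) = 1.8661
ot = 50 / 1.8661 = 26.79 min

26.79


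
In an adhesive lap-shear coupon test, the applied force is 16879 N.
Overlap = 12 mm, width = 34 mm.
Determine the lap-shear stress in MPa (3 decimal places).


stress = F / (overlap * width)
= 16879 / (12 * 34)
= 41.370 MPa

41.370


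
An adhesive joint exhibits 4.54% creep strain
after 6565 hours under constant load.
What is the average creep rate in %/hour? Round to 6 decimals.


Creep rate = strain / time
= 4.54 / 6565
= 0.000692 %/h

0.000692


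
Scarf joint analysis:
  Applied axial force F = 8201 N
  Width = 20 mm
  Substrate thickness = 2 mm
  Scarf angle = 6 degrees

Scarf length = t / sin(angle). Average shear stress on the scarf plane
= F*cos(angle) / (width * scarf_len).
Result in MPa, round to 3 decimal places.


Scarf length = 2 / sin(6 deg) = 19.1335 mm
cos(6 deg) = 0.994522
Shear = 8201 * 0.994522 / (20 * 19.1335)
= 21.314 MPa

21.314


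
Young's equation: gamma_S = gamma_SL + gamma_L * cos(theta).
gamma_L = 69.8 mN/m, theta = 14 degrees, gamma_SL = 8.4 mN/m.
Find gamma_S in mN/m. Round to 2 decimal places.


cos(14 deg) = 0.970296
gamma_S = 8.4 + 69.8 * 0.970296
= 76.13 mN/m

76.13


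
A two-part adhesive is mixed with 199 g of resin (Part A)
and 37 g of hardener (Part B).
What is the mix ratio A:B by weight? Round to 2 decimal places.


Mix ratio = mass_A / mass_B
= 199 / 37
= 5.38

5.38


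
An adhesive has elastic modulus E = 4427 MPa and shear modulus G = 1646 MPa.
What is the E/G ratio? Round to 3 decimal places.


E/G = 4427 / 1646 = 2.690

2.690


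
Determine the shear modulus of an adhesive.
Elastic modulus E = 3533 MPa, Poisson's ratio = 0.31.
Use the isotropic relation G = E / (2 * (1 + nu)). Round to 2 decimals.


G = 3533 / (2*(1+0.31)) = 3533 / 2.62
= 1348.47 MPa

1348.47


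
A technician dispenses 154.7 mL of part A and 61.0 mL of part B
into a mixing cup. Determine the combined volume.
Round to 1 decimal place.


Combined volume = 154.7 + 61.0
= 215.7 mL

215.7


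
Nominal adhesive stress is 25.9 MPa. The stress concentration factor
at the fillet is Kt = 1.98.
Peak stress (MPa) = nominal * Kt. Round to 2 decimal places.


Peak = 25.9 * 1.98 = 51.28 MPa

51.28


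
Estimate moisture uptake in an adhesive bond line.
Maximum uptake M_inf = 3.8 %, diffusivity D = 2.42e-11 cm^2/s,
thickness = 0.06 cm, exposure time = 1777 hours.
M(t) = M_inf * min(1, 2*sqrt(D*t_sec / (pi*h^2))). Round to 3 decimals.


Convert time: 1777 h = 6397200 s
ratio = min(1, 2*sqrt(2.42e-11*6397200/(pi*0.06^2)))
= 0.233995
M(t) = 3.8 * 0.233995 = 0.889%

0.889


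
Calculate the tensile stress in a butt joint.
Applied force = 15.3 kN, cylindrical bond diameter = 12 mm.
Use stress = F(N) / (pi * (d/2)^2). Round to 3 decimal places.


A = pi * 6.0^2 = 113.0973 mm^2
sigma = 15300.0 / 113.0973 = 135.282 MPa

135.282


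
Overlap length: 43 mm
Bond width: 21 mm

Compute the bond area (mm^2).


Bond area = 43 * 21 = 903 mm^2

903


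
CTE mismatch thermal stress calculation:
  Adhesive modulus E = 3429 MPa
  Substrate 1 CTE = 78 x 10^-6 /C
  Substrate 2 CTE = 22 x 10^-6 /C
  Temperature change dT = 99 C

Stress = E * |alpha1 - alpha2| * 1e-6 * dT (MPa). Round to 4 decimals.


delta_alpha = |78 - 22| = 56 x 10^-6/C
Stress = 3429 * 56e-6 * 99
= 19.0104 MPa

19.0104


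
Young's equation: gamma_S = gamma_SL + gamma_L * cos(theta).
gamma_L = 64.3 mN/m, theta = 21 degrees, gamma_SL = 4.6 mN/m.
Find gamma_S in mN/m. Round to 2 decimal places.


cos(21 deg) = 0.933580
gamma_S = 4.6 + 64.3 * 0.933580
= 64.63 mN/m

64.63


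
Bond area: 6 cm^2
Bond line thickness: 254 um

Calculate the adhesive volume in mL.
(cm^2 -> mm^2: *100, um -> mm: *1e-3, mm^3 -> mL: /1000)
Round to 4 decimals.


V = 6*100 * 254*1e-3 / 1000
= 0.1524 mL

0.1524


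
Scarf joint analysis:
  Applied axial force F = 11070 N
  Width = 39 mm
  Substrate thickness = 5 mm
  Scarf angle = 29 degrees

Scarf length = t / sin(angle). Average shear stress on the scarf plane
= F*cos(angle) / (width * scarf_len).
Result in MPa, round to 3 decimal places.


Scarf length = 5 / sin(29 deg) = 10.3133 mm
cos(29 deg) = 0.874620
Shear = 11070 * 0.874620 / (39 * 10.3133)
= 24.072 MPa

24.072


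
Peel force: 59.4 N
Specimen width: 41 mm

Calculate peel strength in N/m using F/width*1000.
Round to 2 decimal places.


Peel strength = 59.4 / 41 * 1000 = 1448.78 N/m

1448.78


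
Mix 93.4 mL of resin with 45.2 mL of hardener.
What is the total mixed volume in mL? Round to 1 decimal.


Total = 93.4 + 45.2 = 138.6 mL

138.6


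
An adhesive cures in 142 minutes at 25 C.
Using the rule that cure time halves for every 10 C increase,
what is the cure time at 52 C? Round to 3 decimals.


Factor = 2^((52 - 25) / 10) = 6.4980
Cure time = 142 / 6.4980
= 21.853 minutes

21.853


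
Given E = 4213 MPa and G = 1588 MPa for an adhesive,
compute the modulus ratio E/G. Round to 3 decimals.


E/G ratio = 4213 / 1588 = 2.653

2.653


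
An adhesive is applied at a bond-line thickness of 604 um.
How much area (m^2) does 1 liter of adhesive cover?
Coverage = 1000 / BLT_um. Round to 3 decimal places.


Coverage = 1000 / 604 = 1.656 m^2

1.656


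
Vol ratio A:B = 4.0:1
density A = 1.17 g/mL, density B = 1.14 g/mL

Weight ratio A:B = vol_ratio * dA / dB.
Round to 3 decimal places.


Weight ratio = 4.0 * 1.17 / 1.14
= 4.105

4.105


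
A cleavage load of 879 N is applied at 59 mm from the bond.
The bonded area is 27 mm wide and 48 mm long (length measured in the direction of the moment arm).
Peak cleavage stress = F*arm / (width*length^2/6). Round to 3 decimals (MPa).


Moment = 879 * 59 = 51861 N*mm
Section modulus = 27 * 2304 / 6 = 62208 / 6 mm^3
Stress = 51861 / (62208 / 6) = 311166 / 62208
= 5.002 MPa

5.002


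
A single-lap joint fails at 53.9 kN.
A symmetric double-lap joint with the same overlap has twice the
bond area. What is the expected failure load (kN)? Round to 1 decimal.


Double-lap load = 2 * 53.9 = 107.8 kN

107.8


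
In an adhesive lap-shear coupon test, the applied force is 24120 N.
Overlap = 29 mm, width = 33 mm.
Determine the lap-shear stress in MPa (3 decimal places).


stress = F / (overlap * width)
= 24120 / (29 * 33)
= 25.204 MPa

25.204


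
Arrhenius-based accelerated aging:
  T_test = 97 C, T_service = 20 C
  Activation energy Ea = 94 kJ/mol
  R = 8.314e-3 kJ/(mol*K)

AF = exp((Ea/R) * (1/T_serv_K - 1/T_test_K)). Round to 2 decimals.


T_test_K = 370.15, T_serv_K = 293.15
AF = exp((94/8.314e-3) * (1/293.15 - 1/370.15))
= 3050.55

3050.55


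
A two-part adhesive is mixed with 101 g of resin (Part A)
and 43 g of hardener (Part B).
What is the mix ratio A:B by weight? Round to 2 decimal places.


Mix ratio = mass_A / mass_B
= 101 / 43
= 2.35

2.35


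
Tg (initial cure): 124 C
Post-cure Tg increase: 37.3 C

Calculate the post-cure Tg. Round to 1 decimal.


Post-cure Tg = 124 + 37.3 = 161.3 C

161.3


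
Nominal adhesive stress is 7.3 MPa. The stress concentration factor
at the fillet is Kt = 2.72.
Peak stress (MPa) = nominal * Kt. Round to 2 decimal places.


Peak = 7.3 * 2.72 = 19.86 MPa

19.86


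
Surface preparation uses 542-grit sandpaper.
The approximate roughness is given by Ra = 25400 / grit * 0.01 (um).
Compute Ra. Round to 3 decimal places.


Ra = 25400 / 542 * 0.01
= 254 / 542
= 0.469 um

0.469


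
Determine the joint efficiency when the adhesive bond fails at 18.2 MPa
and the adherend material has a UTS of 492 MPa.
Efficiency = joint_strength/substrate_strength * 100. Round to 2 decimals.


Joint efficiency = 18.2 / 492 * 100
= 3.70%

3.70


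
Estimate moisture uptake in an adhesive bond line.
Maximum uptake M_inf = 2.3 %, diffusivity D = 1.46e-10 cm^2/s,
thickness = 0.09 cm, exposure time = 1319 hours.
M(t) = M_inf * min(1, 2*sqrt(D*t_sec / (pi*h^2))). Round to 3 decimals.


Convert time: 1319 h = 4748400 s
ratio = min(1, 2*sqrt(1.46e-10*4748400/(pi*0.09^2)))
= 0.330113
M(t) = 2.3 * 0.330113 = 0.759%

0.759


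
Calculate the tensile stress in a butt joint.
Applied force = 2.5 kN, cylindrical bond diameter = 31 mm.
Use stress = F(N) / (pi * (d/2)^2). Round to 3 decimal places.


A = pi * 15.5^2 = 754.7676 mm^2
sigma = 2500.0 / 754.7676 = 3.312 MPa

3.312


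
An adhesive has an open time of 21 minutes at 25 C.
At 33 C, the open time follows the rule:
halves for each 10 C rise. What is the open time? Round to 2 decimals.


Factor = 2^((33-25)/10) = 1.7411
Open time = 21 / 1.7411 = 12.06 min

12.06


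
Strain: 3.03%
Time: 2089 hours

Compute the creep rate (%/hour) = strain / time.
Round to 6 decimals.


Creep rate = 3.03 / 2089
= 0.001450 %/h

0.001450


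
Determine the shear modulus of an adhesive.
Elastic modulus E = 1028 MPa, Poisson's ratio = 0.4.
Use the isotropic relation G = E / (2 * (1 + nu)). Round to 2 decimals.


G = 1028 / (2*(1+0.4)) = 1028 / 2.80
= 367.14 MPa

367.14


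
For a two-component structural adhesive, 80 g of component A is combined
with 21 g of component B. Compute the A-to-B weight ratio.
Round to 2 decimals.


Weight ratio A:B = 80 / 21
= 3.81

3.81


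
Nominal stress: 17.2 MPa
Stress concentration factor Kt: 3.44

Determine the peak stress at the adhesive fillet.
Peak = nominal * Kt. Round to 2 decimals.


Peak stress = 17.2 * 3.44
= 59.17 MPa

59.17


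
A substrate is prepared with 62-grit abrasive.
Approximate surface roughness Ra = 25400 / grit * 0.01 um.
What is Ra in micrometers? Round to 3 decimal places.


Ra = 25400 / 62 * 0.01 = 4.097 um

4.097


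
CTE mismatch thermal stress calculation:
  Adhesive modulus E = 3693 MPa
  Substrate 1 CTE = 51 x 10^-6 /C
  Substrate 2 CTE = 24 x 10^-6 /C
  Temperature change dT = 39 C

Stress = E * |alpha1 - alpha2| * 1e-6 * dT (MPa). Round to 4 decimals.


delta_alpha = |51 - 24| = 27 x 10^-6/C
Stress = 3693 * 27e-6 * 39
= 3.8887 MPa

3.8887


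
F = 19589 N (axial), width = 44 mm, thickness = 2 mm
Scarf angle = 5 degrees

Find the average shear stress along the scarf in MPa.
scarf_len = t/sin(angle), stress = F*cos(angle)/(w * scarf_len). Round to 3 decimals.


scarf_len = 2/sin(5 deg) = 22.9474
cos(5 deg) = 0.996195
stress = 19589*0.996195/(44*22.9474) = 19.327 MPa

19.327


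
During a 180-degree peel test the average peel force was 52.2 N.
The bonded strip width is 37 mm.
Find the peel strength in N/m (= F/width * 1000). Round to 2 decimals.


Peel strength = F/width * 1000
= 52.2 / 37 * 1000
= 1410.81 N/m

1410.81


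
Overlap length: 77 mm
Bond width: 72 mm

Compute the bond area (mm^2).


Bond area = 77 * 72 = 5544 mm^2

5544


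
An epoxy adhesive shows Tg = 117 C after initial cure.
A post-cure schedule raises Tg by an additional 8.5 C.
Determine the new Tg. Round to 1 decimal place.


New Tg = 117 + 8.5
= 125.5 C

125.5


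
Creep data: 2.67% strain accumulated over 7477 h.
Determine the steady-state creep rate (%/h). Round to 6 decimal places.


Rate = 2.67 / 7477 = 0.000357 %/h

0.000357
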